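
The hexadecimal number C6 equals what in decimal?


C6 hex = 198 decimal

198


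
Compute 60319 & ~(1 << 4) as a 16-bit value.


60319 & ~(1 << 4) = 60303

60303


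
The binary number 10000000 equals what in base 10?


10000000 in decimal = 128

128


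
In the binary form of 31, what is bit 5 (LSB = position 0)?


0b11111, position 5 = 0

0


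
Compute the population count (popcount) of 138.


0b10001010 has 3 set bits

3


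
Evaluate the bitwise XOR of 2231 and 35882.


0b100010110111 ^ 0b1000110000101010 = 0b1000010010011101 = 33949

33949


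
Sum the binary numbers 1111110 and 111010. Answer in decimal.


1111110 + 111010 = 10111000 = 184

184


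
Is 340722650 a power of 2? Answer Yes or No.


0b10100010011110000001111011010. Multiple bits set => No

No


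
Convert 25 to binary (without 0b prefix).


25 = 11001 in binary

11001


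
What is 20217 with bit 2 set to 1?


20217 | (1 << 2) = 20217 | 4 = 20221

20221


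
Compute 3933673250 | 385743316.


0b11101010011101110001011100100010 | 0b10110111111011111100111010100 = 0b11111110111111111111111111110110 = 4278190070

4278190070


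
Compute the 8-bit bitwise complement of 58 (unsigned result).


~0b111010 = 0b11000101 = 197 (8-bit unsigned)

197


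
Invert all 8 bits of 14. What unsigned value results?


14 ^ 255 = 241

241


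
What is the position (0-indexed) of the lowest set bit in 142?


0b10001110. Lowest set bit at position 1

1


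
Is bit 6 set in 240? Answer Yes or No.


0b11110000, bit 6 = 1. Yes

Yes


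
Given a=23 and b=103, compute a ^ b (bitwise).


23 ^ 103 = 112

112


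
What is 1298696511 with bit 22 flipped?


1298696511 ^ (1 << 22) = 1298696511 ^ 4194304 = 1294502207

1294502207


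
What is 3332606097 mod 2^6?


3332606097 & 63 = 17

17


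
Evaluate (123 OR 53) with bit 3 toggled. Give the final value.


Step 1: 123 | 53 = 127
Step 2: 127 ^ (1 << 3) = 127 ^ 8 = 119

119


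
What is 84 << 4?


0b1010100 << 4 = 0b10101000000 = 1344

1344


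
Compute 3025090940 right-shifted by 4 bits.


0b10110100010011110011100101111100 >> 4 = 0b1011010001001111001110010111 = 189068183

189068183


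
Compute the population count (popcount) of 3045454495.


0b10110101100001011111001010011111 has 19 set bits

19


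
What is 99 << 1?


0b1100011 << 1 = 0b11000110 = 198

198


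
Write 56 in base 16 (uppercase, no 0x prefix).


56 = 38 hex

38


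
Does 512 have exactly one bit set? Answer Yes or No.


0b1000000000. Only one bit set => Yes

Yes


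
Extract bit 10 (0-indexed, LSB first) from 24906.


0b110000101001010, position 10 = 0

0


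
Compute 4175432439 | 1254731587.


0b11111000111000000000101011110111 | 0b1001010110010011010111101000011 = 0b11111010111010011010111111110111 = 4209618935

4209618935


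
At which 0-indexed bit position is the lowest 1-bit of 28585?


0b110111110101001. Lowest set bit at position 0

0


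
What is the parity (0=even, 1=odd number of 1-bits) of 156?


0b10011100 has 4 ones => parity 0

0


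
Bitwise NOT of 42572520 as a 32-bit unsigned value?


~0b10100010011001101011101000 = 0b11111101011101100110010100010111 = 4252394775 (32-bit unsigned)

4252394775


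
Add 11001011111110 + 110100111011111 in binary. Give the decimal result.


11001011111110 + 110100111011111 = 1001110011011101 = 40157

40157


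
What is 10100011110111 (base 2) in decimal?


10100011110111 in decimal = 10487

10487


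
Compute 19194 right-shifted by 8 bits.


0b100101011111010 >> 8 = 0b1001010 = 74

74


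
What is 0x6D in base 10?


6D hex = 109 decimal

109


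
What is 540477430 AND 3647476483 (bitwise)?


0b100000001101110000011111110110 & 0b11011001011010000001001100000011 = 0b1000000000001100000010 = 2097922

2097922


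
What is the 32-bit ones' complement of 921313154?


921313154 ^ 4294967295 = 3373654141

3373654141


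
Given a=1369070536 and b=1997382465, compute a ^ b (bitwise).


1369070536 ^ 1997382465 = 647493769

647493769


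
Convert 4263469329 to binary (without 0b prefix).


4263469329 = 11111110000111110110000100010001 in binary

11111110000111110110000100010001


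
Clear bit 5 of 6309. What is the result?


6309 & ~(1 << 5) = 6277

6277


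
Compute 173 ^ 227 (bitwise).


0b10101101 ^ 0b11100011 = 0b1001110 = 78

78


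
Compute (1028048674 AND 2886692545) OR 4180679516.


Step 1: 1028048674 & 2886692545 = 738608640
Step 2: 738608640 | 4180679516 = 4248199004

4248199004


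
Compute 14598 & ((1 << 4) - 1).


14598 & 15 = 6

6


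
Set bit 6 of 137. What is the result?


137 | (1 << 6) = 137 | 64 = 201

201


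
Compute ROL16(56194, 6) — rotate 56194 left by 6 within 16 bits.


Rotate 0b1101101110000010 left by 6 (16-bit) = 0b1110000010110110 = 57526

57526


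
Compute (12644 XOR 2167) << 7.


Step 1: 12644 ^ 2167 = 14611
Step 2: 14611 << 7 = 1870208

1870208


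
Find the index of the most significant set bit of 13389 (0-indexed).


0b11010001001101. Highest set bit at position 13

13


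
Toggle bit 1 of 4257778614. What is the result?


4257778614 ^ (1 << 1) = 4257778614 ^ 2 = 4257778612

4257778612


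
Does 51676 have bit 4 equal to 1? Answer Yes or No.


0b1100100111011100, bit 4 = 1. Yes

Yes


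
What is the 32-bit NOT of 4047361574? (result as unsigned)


~0b11110001001111011101011000100110 = 0b1110110000100010100111011001 = 247605721 (32-bit unsigned)

247605721


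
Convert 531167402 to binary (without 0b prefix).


531167402 = 11111101010001111100010101010 in binary

11111101010001111100010101010


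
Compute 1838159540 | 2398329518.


0b1101101100100000001011010110100 | 0b10001110111100111001101010101110 = 0b11101111111100111001111010111110 = 4025720510

4025720510


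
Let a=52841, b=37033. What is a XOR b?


52841 ^ 37033 = 24256

24256


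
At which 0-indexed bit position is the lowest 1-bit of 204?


0b11001100. Lowest set bit at position 2

2


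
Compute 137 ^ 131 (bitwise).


0b10001001 ^ 0b10000011 = 0b1010 = 10

10


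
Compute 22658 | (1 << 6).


22658 | (1 << 6) = 22658 | 64 = 22722

22722


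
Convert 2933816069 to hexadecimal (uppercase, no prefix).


2933816069 = AEDE7B05 hex

AEDE7B05


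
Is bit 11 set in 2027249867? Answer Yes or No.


0b1111000110101010110000011001011, bit 11 = 0. No

No


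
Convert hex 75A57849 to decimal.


75A57849 hex = 1973778505 decimal

1973778505


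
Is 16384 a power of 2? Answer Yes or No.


0b100000000000000. Only one bit set => Yes

Yes


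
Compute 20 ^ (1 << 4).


20 ^ (1 << 4) = 20 ^ 16 = 4

4


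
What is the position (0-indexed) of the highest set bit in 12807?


0b11001000000111. Highest set bit at position 13

13


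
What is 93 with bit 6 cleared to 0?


93 & ~(1 << 6) = 29

29


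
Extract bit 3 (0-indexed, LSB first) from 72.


0b1001000, position 3 = 1

1


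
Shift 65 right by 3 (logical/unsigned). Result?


0b1000001 >> 3 = 0b1000 = 8

8


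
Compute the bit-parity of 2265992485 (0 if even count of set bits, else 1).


0b10000111000100000100110100100101 has 12 ones => parity 0

0


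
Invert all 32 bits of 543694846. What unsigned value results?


543694846 ^ 4294967295 = 3751272449

3751272449


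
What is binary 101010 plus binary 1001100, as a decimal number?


101010 + 1001100 = 1110110 = 118

118


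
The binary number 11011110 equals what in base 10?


11011110 in decimal = 222

222


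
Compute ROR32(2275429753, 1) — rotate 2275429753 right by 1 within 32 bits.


Rotate 0b10000111101000000100110101111001 right by 1 (32-bit) = 0b11000011110100000010011010111100 = 3285198524

3285198524


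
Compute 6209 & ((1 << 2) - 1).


6209 & 3 = 1

1


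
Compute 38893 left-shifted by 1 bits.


0b1001011111101101 << 1 = 0b10010111111011010 = 77786

77786


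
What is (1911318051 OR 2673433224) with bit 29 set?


Step 1: 1911318051 | 2673433224 = 4294803115
Step 2: 4294803115 | (1 << 29) = 4294803115 | 536870912 = 4294803115

4294803115


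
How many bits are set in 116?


0b1110100 has 4 set bits

4


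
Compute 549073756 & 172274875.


0b100000101110100011001101011100 & 0b1010010001001011010010111011 = 0b11000000011000 = 12312

12312


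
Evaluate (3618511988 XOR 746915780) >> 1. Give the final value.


Step 1: 3618511988 ^ 746915780 = 4213906352
Step 2: 4213906352 >> 1 = 2106953176

2106953176


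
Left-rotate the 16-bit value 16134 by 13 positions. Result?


Rotate 0b11111100000110 left by 13 (16-bit) = 0b1100011111100000 = 51168

51168


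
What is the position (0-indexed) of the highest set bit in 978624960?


0b111010010101001010000111000000. Highest set bit at position 29

29


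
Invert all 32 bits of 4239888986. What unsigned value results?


4239888986 ^ 4294967295 = 55078309

55078309


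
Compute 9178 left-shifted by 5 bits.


0b10001111011010 << 5 = 0b1000111101101000000 = 293696

293696


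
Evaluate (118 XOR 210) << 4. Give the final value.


Step 1: 118 ^ 210 = 164
Step 2: 164 << 4 = 2624

2624


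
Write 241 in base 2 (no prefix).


241 = 11110001 in binary

11110001


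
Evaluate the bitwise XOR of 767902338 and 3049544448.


0b101101110001010100001010000010 ^ 0b10110101110001000101101100000000 = 0b10011000000000010001100110000010 = 2550208898

2550208898


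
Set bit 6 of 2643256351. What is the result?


2643256351 | (1 << 6) = 2643256351 | 64 = 2643256415

2643256415


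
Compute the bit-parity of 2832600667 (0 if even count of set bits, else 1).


0b10101000110101100000111001011011 has 16 ones => parity 0

0


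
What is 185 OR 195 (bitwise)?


0b10111001 | 0b11000011 = 0b11111011 = 251

251


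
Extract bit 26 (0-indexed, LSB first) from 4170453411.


0b11111000100101000001000110100011, position 26 = 0

0


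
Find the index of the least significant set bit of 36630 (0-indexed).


0b1000111100010110. Lowest set bit at position 1

1


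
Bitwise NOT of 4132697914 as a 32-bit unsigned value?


~0b11110110010100111111011100111010 = 0b1001101011000000100011000101 = 162269381 (32-bit unsigned)

162269381


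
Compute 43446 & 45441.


0b1010100110110110 & 0b1011000110000001 = 0b1010000110000000 = 41344

41344


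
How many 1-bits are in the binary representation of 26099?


0b110010111110011 has 10 set bits

10


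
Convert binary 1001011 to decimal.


1001011 in decimal = 75

75


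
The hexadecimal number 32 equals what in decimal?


32 hex = 50 decimal

50


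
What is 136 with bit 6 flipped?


136 ^ (1 << 6) = 136 ^ 64 = 200

200


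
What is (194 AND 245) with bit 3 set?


Step 1: 194 & 245 = 192
Step 2: 192 | (1 << 3) = 192 | 8 = 200

200


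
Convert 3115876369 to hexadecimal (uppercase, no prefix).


3115876369 = B9B88011 hex

B9B88011


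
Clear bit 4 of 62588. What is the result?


62588 & ~(1 << 4) = 62572

62572


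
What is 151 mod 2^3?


151 & 7 = 7

7


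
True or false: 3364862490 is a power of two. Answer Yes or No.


0b11001000100011111011101000011010. Multiple bits set => No

No


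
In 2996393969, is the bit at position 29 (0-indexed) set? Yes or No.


0b10110010100110010101011111110001, bit 29 = 1. Yes

Yes


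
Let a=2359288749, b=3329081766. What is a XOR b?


2359288749 ^ 3329081766 = 1257382411

1257382411


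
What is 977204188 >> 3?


0b111010001111101111001111011100 >> 3 = 0b111010001111101111001111011 = 122150523

122150523


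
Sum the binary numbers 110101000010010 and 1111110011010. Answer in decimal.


110101000010010 + 1111110011010 = 1000100110101100 = 35244

35244


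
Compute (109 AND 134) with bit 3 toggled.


Step 1: 109 & 134 = 4
Step 2: 4 ^ (1 << 3) = 4 ^ 8 = 12

12


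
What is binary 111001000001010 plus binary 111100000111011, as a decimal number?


111001000001010 + 111100000111011 = 1110101001000101 = 59973

59973


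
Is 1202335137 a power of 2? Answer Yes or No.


0b1000111101010100010110110100001. Multiple bits set => No

No


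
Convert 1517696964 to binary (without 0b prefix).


1517696964 = 1011010011101100011011111000100 in binary

1011010011101100011011111000100


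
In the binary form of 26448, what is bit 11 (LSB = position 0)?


0b110011101010000, position 11 = 0

0


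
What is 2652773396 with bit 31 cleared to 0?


2652773396 & ~(1 << 31) = 505289748

505289748


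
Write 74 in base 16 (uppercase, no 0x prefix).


74 = 4A hex

4A


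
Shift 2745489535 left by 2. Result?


0b10100011101001001101100001111111 << 2 = 0b1010001110100100110110000111111100 = 10981958140

10981958140


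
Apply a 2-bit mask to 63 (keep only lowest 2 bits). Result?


63 & 3 = 3

3


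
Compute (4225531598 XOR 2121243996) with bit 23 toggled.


Step 1: 4225531598 ^ 2121243996 = 2243158930
Step 2: 2243158930 ^ (1 << 23) = 2243158930 ^ 8388608 = 2234770322

2234770322


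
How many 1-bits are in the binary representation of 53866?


0b1101001001101010 has 8 set bits

8


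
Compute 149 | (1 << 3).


149 | (1 << 3) = 149 | 8 = 157

157


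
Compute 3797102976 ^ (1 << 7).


3797102976 ^ (1 << 7) = 3797102976 ^ 128 = 3797102848

3797102848


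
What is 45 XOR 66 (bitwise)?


0b101101 ^ 0b1000010 = 0b1101111 = 111

111


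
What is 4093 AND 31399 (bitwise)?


0b111111111101 & 0b111101010100111 = 0b101010100101 = 2725

2725


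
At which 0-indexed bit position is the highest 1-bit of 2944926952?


0b10101111100010000000010011101000. Highest set bit at position 31

31


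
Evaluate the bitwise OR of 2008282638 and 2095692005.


0b1110111101100111111011000001110 | 0b1111100111010011011100011100101 = 0b1111111111110111111111011101111 = 2147221231

2147221231


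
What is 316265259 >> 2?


0b10010110110011101001100101011 >> 2 = 0b100101101100111010011001010 = 79066314

79066314


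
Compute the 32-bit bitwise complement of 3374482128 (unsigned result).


~0b11001001001000101000001011010000 = 0b110110110111010111110100101111 = 920485167 (32-bit unsigned)

920485167


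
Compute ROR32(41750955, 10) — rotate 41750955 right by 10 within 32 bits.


Rotate 0b10011111010001000110101011 right by 10 (32-bit) = 0b1101010110000001001111101000100 = 1791008580

1791008580


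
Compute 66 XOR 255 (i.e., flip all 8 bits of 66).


66 ^ 255 = 189

189


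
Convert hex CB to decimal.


CB hex = 203 decimal

203


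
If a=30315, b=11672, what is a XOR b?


30315 ^ 11672 = 23539

23539


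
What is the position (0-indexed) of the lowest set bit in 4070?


0b111111100110. Lowest set bit at position 1

1


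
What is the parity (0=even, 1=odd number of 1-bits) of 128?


0b10000000 has 1 ones => parity 1

1


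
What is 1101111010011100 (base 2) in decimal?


1101111010011100 in decimal = 56988

56988


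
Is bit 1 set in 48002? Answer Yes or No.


0b1011101110000010, bit 1 = 1. Yes

Yes


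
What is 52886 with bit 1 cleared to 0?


52886 & ~(1 << 1) = 52884

52884


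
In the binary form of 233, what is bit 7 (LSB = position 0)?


0b11101001, position 7 = 1

1


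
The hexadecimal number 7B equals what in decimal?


7B hex = 123 decimal

123


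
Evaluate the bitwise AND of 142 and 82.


0b10001110 & 0b1010010 = 0b10 = 2

2


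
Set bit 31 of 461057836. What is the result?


461057836 | (1 << 31) = 461057836 | 2147483648 = 2608541484

2608541484


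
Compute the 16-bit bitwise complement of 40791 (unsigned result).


~0b1001111101010111 = 0b110000010101000 = 24744 (16-bit unsigned)

24744


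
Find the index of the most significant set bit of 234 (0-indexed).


0b11101010. Highest set bit at position 7

7


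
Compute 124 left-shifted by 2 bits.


0b1111100 << 2 = 0b111110000 = 496

496


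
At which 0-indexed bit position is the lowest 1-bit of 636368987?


0b100101111011100011100001011011. Lowest set bit at position 0

0


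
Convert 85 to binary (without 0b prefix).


85 = 1010101 in binary

1010101


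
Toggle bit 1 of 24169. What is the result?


24169 ^ (1 << 1) = 24169 ^ 2 = 24171

24171


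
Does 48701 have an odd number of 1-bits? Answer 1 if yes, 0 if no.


0b1011111000111101 has 11 ones => parity 1

1


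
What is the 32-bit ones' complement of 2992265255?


2992265255 ^ 4294967295 = 1302702040

1302702040


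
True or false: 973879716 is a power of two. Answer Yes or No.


0b111010000011000011100110100100. Multiple bits set => No

No


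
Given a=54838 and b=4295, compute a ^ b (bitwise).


54838 ^ 4295 = 50929

50929


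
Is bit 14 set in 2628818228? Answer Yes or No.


0b10011100101100001001010100110100, bit 14 = 0. No

No


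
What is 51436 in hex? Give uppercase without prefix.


51436 = C8EC hex

C8EC


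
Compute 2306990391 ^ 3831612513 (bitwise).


0b10001001100000011110000100110111 ^ 0b11100100011000011100010001100001 = 0b1101101111000000010010101010110 = 1843406166

1843406166


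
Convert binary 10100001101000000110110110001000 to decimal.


10100001101000000110110110001000 in decimal = 2711645576

2711645576


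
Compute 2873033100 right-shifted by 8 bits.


0b10101011001111110000000110001100 >> 8 = 0b101010110011111100000001 = 11222785

11222785


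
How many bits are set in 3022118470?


0b10110100001000011101111001000110 has 15 set bits

15


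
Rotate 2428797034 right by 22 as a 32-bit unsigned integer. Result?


Rotate 0b10010000110001001000000001101010 right by 22 (32-bit) = 0b10010000000011010101001000011 = 302099011

302099011


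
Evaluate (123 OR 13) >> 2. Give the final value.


Step 1: 123 | 13 = 127
Step 2: 127 >> 2 = 31

31


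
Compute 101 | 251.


0b1100101 | 0b11111011 = 0b11111111 = 255

255


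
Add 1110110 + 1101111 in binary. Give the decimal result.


1110110 + 1101111 = 11100101 = 229

229


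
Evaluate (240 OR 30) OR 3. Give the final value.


Step 1: 240 | 30 = 254
Step 2: 254 | 3 = 255

255


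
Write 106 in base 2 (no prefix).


106 = 1101010 in binary

1101010


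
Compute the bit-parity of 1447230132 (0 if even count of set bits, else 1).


0b1010110010000101111101010110100 has 16 ones => parity 0

0


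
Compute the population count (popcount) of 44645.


0b1010111001100101 has 9 set bits

9


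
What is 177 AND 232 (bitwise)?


0b10110001 & 0b11101000 = 0b10100000 = 160

160


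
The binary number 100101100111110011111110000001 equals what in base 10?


100101100111110011111110000001 in decimal = 631193473

631193473


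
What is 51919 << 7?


0b1100101011001111 << 7 = 0b11001010110011110000000 = 6645632

6645632


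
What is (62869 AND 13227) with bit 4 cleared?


Step 1: 62869 & 13227 = 12673
Step 2: 12673 & ~(1 << 4) = 12673

12673


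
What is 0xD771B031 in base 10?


D771B031 hex = 3614552113 decimal

3614552113


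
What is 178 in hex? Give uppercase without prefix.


178 = B2 hex

B2


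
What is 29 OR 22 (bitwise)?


0b11101 | 0b10110 = 0b11111 = 31

31


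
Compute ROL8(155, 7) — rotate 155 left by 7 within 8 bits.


Rotate 0b10011011 left by 7 (8-bit) = 0b11001101 = 205

205


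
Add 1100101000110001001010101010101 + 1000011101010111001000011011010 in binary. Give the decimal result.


1100101000110001001010101010101 + 1000011101010111001000011011010 = 10101000110001000010011000101111 = 2831427119

2831427119


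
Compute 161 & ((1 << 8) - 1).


161 & 255 = 161

161


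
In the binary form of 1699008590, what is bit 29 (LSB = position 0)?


0b1100101010001001101000001001110, position 29 = 1

1


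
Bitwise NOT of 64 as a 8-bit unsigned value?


~0b1000000 = 0b10111111 = 191 (8-bit unsigned)

191


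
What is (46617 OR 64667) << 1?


Step 1: 46617 | 64667 = 65179
Step 2: 65179 << 1 = 130358

130358


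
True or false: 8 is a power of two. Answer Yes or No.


0b1000. Only one bit set => Yes

Yes


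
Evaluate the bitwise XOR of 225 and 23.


0b11100001 ^ 0b10111 = 0b11110110 = 246

246


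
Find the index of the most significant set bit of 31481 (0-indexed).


0b111101011111001. Highest set bit at position 14

14


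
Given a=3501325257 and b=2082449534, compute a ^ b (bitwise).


3501325257 ^ 2082449534 = 2897105847

2897105847


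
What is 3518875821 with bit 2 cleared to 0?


3518875821 & ~(1 << 2) = 3518875817

3518875817


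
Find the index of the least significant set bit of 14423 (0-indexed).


0b11100001010111. Lowest set bit at position 0

0


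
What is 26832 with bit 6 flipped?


26832 ^ (1 << 6) = 26832 ^ 64 = 26768

26768


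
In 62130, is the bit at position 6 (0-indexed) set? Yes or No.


0b1111001010110010, bit 6 = 0. No

No


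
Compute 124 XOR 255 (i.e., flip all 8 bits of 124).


124 ^ 255 = 131

131


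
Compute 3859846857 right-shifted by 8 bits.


0b11100110000100001001011011001001 >> 8 = 0b111001100001000010010110 = 15077526

15077526


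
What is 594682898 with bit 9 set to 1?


594682898 | (1 << 9) = 594682898 | 512 = 594683410

594683410


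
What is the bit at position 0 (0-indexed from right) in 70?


0b1000110, position 0 = 0

0


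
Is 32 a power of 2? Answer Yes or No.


0b100000. Only one bit set => Yes

Yes


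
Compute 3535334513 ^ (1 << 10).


3535334513 ^ (1 << 10) = 3535334513 ^ 1024 = 3535333489

3535333489


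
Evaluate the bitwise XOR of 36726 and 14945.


0b1000111101110110 ^ 0b11101001100001 = 0b1011010100010111 = 46359

46359


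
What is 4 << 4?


0b100 << 4 = 0b1000000 = 64

64


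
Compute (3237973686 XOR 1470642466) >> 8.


Step 1: 3237973686 ^ 1470642466 = 2539108244
Step 2: 2539108244 >> 8 = 9918391

9918391


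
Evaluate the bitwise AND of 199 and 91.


0b11000111 & 0b1011011 = 0b1000011 = 67

67


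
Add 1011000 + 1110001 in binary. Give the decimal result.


1011000 + 1110001 = 11001001 = 201

201


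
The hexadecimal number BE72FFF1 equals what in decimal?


BE72FFF1 hex = 3195207665 decimal

3195207665


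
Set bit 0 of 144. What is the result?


144 | (1 << 0) = 144 | 1 = 145

145


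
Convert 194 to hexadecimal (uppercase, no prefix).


194 = C2 hex

C2


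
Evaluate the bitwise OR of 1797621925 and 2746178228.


0b1101011001001011000100010100101 | 0b10100011101011110101101010110100 = 0b11101011101011111101101010110101 = 3954170549

3954170549


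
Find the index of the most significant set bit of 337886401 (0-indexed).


0b10100001000111011110011000001. Highest set bit at position 28

28


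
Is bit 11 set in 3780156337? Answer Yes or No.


0b11100001010100001001101110110001, bit 11 = 1. Yes

Yes


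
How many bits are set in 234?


0b11101010 has 5 set bits

5


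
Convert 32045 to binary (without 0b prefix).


32045 = 111110100101101 in binary

111110100101101


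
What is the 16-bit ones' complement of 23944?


23944 ^ 65535 = 41591

41591


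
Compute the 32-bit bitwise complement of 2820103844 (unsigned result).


~0b10101000000101110101111010100100 = 0b1010111111010001010000101011011 = 1474863451 (32-bit unsigned)

1474863451


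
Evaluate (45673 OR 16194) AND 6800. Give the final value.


Step 1: 45673 | 16194 = 49003
Step 2: 49003 & 6800 = 6656

6656


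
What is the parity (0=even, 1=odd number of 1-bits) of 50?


0b110010 has 3 ones => parity 1

1


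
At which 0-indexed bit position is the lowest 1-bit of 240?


0b11110000. Lowest set bit at position 4

4


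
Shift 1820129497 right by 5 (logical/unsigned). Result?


0b1101100011111001111100011011001 >> 5 = 0b11011000111110011111000110 = 56879046

56879046


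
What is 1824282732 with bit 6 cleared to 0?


1824282732 & ~(1 << 6) = 1824282668

1824282668


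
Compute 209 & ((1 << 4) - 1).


209 & 15 = 1

1


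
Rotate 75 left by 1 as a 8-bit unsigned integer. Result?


Rotate 0b1001011 left by 1 (8-bit) = 0b10010110 = 150

150


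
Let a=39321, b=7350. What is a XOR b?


39321 ^ 7350 = 34095

34095


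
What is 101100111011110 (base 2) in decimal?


101100111011110 in decimal = 23006

23006


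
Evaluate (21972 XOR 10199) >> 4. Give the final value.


Step 1: 21972 ^ 10199 = 29187
Step 2: 29187 >> 4 = 1824

1824


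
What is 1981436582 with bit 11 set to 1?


1981436582 | (1 << 11) = 1981436582 | 2048 = 1981438630

1981438630


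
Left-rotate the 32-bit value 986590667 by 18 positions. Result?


Rotate 0b111010110011100010110111001011 left by 18 (32-bit) = 0b10110111001011001110101100111000 = 3073174328

3073174328


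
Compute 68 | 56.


0b1000100 | 0b111000 = 0b1111100 = 124

124


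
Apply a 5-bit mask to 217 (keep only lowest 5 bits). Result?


217 & 31 = 25

25


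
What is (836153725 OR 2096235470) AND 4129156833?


Step 1: 836153725 | 2096235470 = 2113319935
Step 2: 2113319935 & 4129156833 = 1947509473

1947509473


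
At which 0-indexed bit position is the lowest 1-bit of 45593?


0b1011001000011001. Lowest set bit at position 0

0


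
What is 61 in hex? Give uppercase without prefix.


61 = 3D hex

3D


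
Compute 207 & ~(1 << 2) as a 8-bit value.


207 & ~(1 << 2) = 203

203


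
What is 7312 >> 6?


0b1110010010000 >> 6 = 0b1110010 = 114

114


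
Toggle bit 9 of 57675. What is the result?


57675 ^ (1 << 9) = 57675 ^ 512 = 58187

58187


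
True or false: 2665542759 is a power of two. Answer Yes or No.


0b10011110111000001111010001100111. Multiple bits set => No

No


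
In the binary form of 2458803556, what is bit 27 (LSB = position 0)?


0b10010010100011100101110101100100, position 27 = 0

0


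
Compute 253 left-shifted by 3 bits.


0b11111101 << 3 = 0b11111101000 = 2024

2024


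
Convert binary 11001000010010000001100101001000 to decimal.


11001000010010000001100101001000 in decimal = 3360168264

3360168264


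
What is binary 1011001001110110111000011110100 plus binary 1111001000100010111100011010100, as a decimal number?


1011001001110110111000011110100 + 1111001000100010111100011010100 = 11010010010011001110100111001000 = 3528255944

3528255944


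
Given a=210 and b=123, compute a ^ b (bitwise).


210 ^ 123 = 169

169


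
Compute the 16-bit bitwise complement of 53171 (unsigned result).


~0b1100111110110011 = 0b11000001001100 = 12364 (16-bit unsigned)

12364


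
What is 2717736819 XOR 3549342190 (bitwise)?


0b10100001111111010101111101110011 ^ 0b11010011100011101010100111101110 = 0b1110010011100111111011010011101 = 1920202397

1920202397


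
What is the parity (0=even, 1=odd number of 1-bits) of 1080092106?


0b1000000011000001110010111001010 has 12 ones => parity 0

0


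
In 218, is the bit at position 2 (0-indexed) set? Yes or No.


0b11011010, bit 2 = 0. No

No


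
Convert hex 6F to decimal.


6F hex = 111 decimal

111


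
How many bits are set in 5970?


0b1011101010010 has 7 set bits

7


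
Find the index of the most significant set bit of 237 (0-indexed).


0b11101101. Highest set bit at position 7

7


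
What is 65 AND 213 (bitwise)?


0b1000001 & 0b11010101 = 0b1000001 = 65

65


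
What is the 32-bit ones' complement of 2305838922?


2305838922 ^ 4294967295 = 1989128373

1989128373


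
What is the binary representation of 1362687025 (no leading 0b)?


1362687025 = 1010001001110001111010000110001 in binary

1010001001110001111010000110001


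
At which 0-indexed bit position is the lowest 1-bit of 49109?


0b1011111111010101. Lowest set bit at position 0

0


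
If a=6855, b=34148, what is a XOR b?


6855 ^ 34148 = 40867

40867


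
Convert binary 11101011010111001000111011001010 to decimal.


11101011010111001000111011001010 in decimal = 3948711626

3948711626


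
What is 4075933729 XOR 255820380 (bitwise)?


0b11110010111100011101000000100001 ^ 0b1111001111111000001001011100 = 0b11111101110011100101001001111101 = 4258157181

4258157181


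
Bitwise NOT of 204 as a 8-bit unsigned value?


~0b11001100 = 0b110011 = 51 (8-bit unsigned)

51


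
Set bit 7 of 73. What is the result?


73 | (1 << 7) = 73 | 128 = 201

201


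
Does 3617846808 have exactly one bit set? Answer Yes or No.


0b11010111101000111111011000011000. Multiple bits set => No

No


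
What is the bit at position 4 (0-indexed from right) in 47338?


0b1011100011101010, position 4 = 0

0


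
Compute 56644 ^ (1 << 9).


56644 ^ (1 << 9) = 56644 ^ 512 = 57156

57156


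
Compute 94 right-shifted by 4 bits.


0b1011110 >> 4 = 0b101 = 5

5


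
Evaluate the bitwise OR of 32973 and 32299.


0b1000000011001101 | 0b111111000101011 = 0b1111111011101111 = 65263

65263


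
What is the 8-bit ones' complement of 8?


8 ^ 255 = 247

247


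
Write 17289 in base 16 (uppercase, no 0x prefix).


17289 = 4389 hex

4389


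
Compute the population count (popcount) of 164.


0b10100100 has 3 set bits

3


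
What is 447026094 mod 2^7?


447026094 & 127 = 46

46


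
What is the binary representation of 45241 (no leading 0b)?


45241 = 1011000010111001 in binary

1011000010111001


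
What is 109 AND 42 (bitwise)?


0b1101101 & 0b101010 = 0b101000 = 40

40


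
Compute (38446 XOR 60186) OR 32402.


Step 1: 38446 ^ 60186 = 32052
Step 2: 32052 | 32402 = 32694

32694


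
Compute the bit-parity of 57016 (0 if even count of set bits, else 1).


0b1101111010111000 has 10 ones => parity 0

0


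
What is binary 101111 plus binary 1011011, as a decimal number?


101111 + 1011011 = 10001010 = 138

138


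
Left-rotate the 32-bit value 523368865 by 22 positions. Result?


Rotate 0b11111001100011111100110100001 left by 22 (32-bit) = 0b1101000010001111100110001111110 = 1749535870

1749535870


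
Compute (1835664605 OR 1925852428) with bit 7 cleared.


Step 1: 1835664605 | 1925852428 = 2146053597
Step 2: 2146053597 & ~(1 << 7) = 2146053469

2146053469


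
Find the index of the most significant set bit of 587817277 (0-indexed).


0b100011000010010110000100111101. Highest set bit at position 29

29


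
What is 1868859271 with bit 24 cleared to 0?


1868859271 & ~(1 << 24) = 1852082055

1852082055


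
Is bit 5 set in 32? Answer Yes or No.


0b100000, bit 5 = 1. Yes

Yes


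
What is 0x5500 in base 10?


5500 hex = 21760 decimal

21760


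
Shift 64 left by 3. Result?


0b1000000 << 3 = 0b1000000000 = 512

512


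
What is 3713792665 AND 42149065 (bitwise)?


0b11011101010110111111101010011001 & 0b10100000110010010011001001 = 0b110010000010001001 = 204937

204937


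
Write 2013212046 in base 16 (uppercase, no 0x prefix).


2013212046 = 77FF2D8E hex

77FF2D8E


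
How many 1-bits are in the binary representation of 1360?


0b10101010000 has 4 set bits

4


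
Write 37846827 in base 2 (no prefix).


37846827 = 10010000010111111100101011 in binary

10010000010111111100101011


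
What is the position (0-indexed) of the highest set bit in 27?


0b11011. Highest set bit at position 4

4


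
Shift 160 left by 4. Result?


0b10100000 << 4 = 0b101000000000 = 2560

2560


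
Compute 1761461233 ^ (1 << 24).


1761461233 ^ (1 << 24) = 1761461233 ^ 16777216 = 1778238449

1778238449


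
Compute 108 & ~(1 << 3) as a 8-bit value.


108 & ~(1 << 3) = 100

100


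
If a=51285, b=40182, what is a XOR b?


51285 ^ 40182 = 21667

21667


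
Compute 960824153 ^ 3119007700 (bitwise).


0b111001010001010000001101011001 ^ 0b10111001111010000100011111010100 = 0b10000000101011010100010010001101 = 2158838925

2158838925


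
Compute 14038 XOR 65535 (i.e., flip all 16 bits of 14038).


14038 ^ 65535 = 51497

51497


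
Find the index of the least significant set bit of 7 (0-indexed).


0b111. Lowest set bit at position 0

0


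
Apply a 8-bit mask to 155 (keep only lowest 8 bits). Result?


155 & 255 = 155

155


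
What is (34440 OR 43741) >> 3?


Step 1: 34440 | 43741 = 44765
Step 2: 44765 >> 3 = 5595

5595


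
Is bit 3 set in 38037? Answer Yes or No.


0b1001010010010101, bit 3 = 0. No

No


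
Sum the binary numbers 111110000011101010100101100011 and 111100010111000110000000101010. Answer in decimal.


111110000011101010100101100011 + 111100010111000110000000101010 = 1111010011010110000100110001101 = 2053835149

2053835149


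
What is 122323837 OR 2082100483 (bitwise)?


0b111010010101000001101111101 | 0b1111100000110100101010100000011 = 0b1111111010110101101011101111111 = 2136659839

2136659839


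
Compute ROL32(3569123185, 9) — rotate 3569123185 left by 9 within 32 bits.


Rotate 0b11010100101111000111111101110001 left by 9 (32-bit) = 0b1111000111111101110001110101001 = 2029970345

2029970345


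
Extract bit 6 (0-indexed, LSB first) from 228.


0b11100100, position 6 = 1

1


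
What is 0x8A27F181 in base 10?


8A27F181 hex = 2317873537 decimal

2317873537


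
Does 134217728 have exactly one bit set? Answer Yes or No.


0b1000000000000000000000000000. Only one bit set => Yes

Yes


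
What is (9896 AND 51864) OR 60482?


Step 1: 9896 & 51864 = 648
Step 2: 648 | 60482 = 61130

61130


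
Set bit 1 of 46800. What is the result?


46800 | (1 << 1) = 46800 | 2 = 46802

46802


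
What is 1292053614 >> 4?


0b1001101000000110010110001101110 >> 4 = 0b100110100000011001011000110 = 80753350

80753350


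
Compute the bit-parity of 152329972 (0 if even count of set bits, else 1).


0b1001000101000101111011110100 has 14 ones => parity 0

0


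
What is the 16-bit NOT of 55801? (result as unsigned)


~0b1101100111111001 = 0b10011000000110 = 9734 (16-bit unsigned)

9734


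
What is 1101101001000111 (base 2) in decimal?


1101101001000111 in decimal = 55879

55879


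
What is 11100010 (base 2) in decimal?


11100010 in decimal = 226

226


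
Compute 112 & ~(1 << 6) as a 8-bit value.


112 & ~(1 << 6) = 48

48


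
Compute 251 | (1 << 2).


251 | (1 << 2) = 251 | 4 = 255

255


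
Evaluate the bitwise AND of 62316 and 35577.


0b1111001101101100 & 0b1000101011111001 = 0b1000001001101000 = 33384

33384


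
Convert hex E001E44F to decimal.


E001E44F hex = 3758220367 decimal

3758220367


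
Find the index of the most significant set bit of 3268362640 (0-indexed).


0b11000010110011110100000110010000. Highest set bit at position 31

31


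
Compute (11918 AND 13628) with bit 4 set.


Step 1: 11918 & 13628 = 9228
Step 2: 9228 | (1 << 4) = 9228 | 16 = 9244

9244


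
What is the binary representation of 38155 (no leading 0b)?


38155 = 1001010100001011 in binary

1001010100001011


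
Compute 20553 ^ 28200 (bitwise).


0b101000001001001 ^ 0b110111000101000 = 0b11111001100001 = 15969

15969


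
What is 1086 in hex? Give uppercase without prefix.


1086 = 43E hex

43E


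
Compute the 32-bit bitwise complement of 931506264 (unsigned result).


~0b110111100001011010100001011000 = 0b11001000011110100101011110100111 = 3363461031 (32-bit unsigned)

3363461031


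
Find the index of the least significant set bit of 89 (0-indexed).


0b1011001. Lowest set bit at position 0

0


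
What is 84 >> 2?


0b1010100 >> 2 = 0b10101 = 21

21


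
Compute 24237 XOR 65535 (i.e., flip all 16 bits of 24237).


24237 ^ 65535 = 41298

41298


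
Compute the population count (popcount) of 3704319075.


0b11011100110010110110110001100011 has 18 set bits

18


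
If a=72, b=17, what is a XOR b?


72 ^ 17 = 89

89


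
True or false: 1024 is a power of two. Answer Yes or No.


0b10000000000. Only one bit set => Yes

Yes


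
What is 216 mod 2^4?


216 & 15 = 8

8


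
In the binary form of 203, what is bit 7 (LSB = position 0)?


0b11001011, position 7 = 1

1


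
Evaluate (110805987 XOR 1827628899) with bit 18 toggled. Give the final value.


Step 1: 110805987 ^ 1827628899 = 1786094720
Step 2: 1786094720 ^ (1 << 18) = 1786094720 ^ 262144 = 1785832576

1785832576


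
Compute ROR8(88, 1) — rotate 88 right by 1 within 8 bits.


Rotate 0b1011000 right by 1 (8-bit) = 0b101100 = 44

44


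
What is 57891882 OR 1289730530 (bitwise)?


0b11011100110101110000101010 | 0b1001100110111111011100111100010 = 0b1001111111111111111110111101010 = 1342176746

1342176746


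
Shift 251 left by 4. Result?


0b11111011 << 4 = 0b111110110000 = 4016

4016


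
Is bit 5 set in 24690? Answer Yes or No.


0b110000001110010, bit 5 = 1. Yes

Yes


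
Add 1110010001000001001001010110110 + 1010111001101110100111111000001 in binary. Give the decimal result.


1110010001000001001001010110110 + 1010111001101110100111111000001 = 11001001010101111110001001110111 = 3377980023

3377980023


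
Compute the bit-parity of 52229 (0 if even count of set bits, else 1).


0b1100110000000101 has 6 ones => parity 0

0


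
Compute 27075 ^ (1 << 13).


27075 ^ (1 << 13) = 27075 ^ 8192 = 18883

18883


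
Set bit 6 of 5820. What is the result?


5820 | (1 << 6) = 5820 | 64 = 5884

5884


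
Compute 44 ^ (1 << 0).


44 ^ (1 << 0) = 44 ^ 1 = 45

45


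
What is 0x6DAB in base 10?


6DAB hex = 28075 decimal

28075


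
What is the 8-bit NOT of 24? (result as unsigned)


~0b11000 = 0b11100111 = 231 (8-bit unsigned)

231


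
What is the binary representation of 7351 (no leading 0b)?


7351 = 1110010110111 in binary

1110010110111


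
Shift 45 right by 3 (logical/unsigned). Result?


0b101101 >> 3 = 0b101 = 5

5


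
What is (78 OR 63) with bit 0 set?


Step 1: 78 | 63 = 127
Step 2: 127 | (1 << 0) = 127 | 1 = 127

127


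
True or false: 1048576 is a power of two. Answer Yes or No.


0b100000000000000000000. Only one bit set => Yes

Yes


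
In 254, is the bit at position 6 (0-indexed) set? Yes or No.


0b11111110, bit 6 = 1. Yes

Yes


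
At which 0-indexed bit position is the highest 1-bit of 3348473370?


0b11000111100101011010011000011010. Highest set bit at position 31

31


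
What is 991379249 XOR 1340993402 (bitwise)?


0b111011000101110011111100110001 ^ 0b1001111111011011110111101111010 = 0b1110100111110101101000001001011 = 1962594379

1962594379


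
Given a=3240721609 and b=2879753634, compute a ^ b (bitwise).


3240721609 ^ 2879753634 = 1787621739

1787621739


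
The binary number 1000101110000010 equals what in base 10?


1000101110000010 in decimal = 35714

35714
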